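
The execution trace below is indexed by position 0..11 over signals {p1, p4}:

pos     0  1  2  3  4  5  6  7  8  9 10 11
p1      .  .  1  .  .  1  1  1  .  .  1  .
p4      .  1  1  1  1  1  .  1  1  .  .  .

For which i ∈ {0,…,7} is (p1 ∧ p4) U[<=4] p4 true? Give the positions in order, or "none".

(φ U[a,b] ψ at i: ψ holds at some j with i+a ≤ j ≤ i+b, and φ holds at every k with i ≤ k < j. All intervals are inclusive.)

1, 2, 3, 4, 5, 7

Evaluate at each i in [0,7]:
  i=0: ✗ (lhs fails at k=0 before rhs at j=1)
  i=1: ✓ (rhs at j=1)
  i=2: ✓ (rhs at j=2)
  i=3: ✓ (rhs at j=3)
  i=4: ✓ (rhs at j=4)
  i=5: ✓ (rhs at j=5)
  i=6: ✗ (lhs fails at k=6 before rhs at j=7)
  i=7: ✓ (rhs at j=7)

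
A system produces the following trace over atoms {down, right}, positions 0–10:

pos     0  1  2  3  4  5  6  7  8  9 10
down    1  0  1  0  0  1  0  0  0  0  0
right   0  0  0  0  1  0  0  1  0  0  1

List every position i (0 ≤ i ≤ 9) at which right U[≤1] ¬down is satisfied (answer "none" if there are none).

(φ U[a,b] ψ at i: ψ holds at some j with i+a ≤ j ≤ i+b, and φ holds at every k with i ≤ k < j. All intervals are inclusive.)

Evaluate at each i in [0,9]:
  i=0: ✗ (lhs fails at k=0 before rhs at j=1)
  i=1: ✓ (rhs at j=1)
  i=2: ✗ (lhs fails at k=2 before rhs at j=3)
  i=3: ✓ (rhs at j=3)
  i=4: ✓ (rhs at j=4)
  i=5: ✗ (lhs fails at k=5 before rhs at j=6)
  i=6: ✓ (rhs at j=6)
  i=7: ✓ (rhs at j=7)
  i=8: ✓ (rhs at j=8)
  i=9: ✓ (rhs at j=9)

1, 3, 4, 6, 7, 8, 9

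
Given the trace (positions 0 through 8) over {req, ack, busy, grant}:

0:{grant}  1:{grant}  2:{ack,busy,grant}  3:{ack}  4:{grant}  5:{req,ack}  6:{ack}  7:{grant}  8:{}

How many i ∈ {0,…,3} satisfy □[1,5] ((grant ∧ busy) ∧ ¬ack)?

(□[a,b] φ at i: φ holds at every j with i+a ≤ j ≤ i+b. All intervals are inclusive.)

0

Evaluate at each i in [0,3]:
  i=0: ✗ (fails at j=1)
  i=1: ✗ (fails at j=2)
  i=2: ✗ (fails at j=3)
  i=3: ✗ (fails at j=4)
Positions where it holds: {} → 0.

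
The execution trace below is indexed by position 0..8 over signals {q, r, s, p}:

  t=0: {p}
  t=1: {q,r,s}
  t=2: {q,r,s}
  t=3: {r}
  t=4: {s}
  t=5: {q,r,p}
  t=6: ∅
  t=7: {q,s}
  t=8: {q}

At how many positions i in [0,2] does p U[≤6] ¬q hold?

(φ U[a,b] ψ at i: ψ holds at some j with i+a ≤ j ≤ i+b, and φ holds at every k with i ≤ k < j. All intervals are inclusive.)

1

Evaluate at each i in [0,2]:
  i=0: ✓ (rhs at j=0)
  i=1: ✗ (lhs fails at k=1 before rhs at j=3)
  i=2: ✗ (lhs fails at k=2 before rhs at j=3)
Positions where it holds: {0} → 1.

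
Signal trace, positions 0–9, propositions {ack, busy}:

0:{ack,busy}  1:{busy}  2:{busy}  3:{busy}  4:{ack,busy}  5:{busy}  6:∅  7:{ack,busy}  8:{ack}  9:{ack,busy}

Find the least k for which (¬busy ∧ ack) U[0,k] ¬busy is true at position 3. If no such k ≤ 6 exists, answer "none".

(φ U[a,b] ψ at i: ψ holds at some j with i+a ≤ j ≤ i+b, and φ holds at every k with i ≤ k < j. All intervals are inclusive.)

none

Need earliest j ≥ 3 with ¬busy, and (¬busy ∧ ack) at every k in [3,j-1].
  j=3: rhs fails.
  j=4: rhs fails.
  j=5: rhs fails.
  j=6: rhs holds but lhs fails at k=3.
  j=7: rhs fails.
  j=8: rhs holds but lhs fails at k=3.
  j=9: rhs fails.
No witness within the range → none.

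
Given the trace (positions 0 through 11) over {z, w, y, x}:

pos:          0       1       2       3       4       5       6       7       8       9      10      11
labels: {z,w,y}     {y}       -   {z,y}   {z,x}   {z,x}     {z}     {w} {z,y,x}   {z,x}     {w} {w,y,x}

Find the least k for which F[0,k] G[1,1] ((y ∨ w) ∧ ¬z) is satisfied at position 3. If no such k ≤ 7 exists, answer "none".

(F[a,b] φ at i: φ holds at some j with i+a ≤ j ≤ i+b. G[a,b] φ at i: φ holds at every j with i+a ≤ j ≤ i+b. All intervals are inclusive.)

3

Scan j = 3,4,… for G[1,1] ((y ∨ w) ∧ ¬z):
  j=3: fails
  j=4: fails
  j=5: fails
  j=6: holds
First hit at j=6, so smallest k = 6-3 = 3.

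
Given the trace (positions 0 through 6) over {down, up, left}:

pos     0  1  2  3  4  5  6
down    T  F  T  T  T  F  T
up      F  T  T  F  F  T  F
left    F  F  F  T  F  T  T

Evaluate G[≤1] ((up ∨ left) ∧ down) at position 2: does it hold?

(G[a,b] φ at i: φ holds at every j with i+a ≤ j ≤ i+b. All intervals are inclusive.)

Check ((up ∨ left) ∧ down) at every j in [2,3]:
  j=2: true
  j=3: true
All positions satisfy it → formula holds.

True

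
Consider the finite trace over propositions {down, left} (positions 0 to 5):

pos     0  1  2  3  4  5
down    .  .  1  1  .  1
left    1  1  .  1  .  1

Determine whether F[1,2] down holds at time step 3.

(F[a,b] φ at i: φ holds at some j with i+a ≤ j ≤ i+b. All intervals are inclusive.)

Check down at each j in [4,5]:
  j=4: false
  j=5: true
Found at j=5 → formula holds.

Holds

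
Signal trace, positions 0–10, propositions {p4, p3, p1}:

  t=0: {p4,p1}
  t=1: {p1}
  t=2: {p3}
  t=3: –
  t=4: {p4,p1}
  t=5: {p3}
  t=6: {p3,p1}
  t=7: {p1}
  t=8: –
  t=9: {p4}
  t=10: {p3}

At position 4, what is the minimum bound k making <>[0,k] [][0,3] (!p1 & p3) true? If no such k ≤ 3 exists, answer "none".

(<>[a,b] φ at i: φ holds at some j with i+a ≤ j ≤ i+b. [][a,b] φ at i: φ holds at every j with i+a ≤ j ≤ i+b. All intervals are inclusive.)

Scan j = 4,5,… for [][0,3] (!p1 & p3):
  j=4: fails
  j=5: fails
  j=6: fails
  j=7: fails
No j in [4,7] satisfies it → none.

none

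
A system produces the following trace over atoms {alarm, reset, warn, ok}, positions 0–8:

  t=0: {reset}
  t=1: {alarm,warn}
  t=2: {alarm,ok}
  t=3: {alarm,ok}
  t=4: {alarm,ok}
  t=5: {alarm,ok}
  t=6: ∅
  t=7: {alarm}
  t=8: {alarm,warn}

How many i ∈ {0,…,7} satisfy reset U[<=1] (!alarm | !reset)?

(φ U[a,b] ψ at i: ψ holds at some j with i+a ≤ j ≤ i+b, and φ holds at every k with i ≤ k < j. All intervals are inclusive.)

Evaluate at each i in [0,7]:
  i=0: ✓ (rhs at j=0)
  i=1: ✓ (rhs at j=1)
  i=2: ✓ (rhs at j=2)
  i=3: ✓ (rhs at j=3)
  i=4: ✓ (rhs at j=4)
  i=5: ✓ (rhs at j=5)
  i=6: ✓ (rhs at j=6)
  i=7: ✓ (rhs at j=7)
Positions where it holds: {0, 1, 2, 3, 4, 5, 6, 7} → 8.

8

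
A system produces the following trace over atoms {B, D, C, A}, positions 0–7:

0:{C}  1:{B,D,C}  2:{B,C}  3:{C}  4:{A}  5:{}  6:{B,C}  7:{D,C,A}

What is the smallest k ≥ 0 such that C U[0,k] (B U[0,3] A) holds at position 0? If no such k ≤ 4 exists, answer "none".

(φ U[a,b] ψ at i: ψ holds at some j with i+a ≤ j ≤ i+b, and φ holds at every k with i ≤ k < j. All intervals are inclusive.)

4

Need earliest j ≥ 0 with (B U[0,3] A), and C at every k in [0,j-1].
  j=0: rhs fails.
  j=1: rhs fails.
  j=2: rhs fails.
  j=3: rhs fails.
  j=4: rhs holds; lhs holds on [0,3]. k = 4.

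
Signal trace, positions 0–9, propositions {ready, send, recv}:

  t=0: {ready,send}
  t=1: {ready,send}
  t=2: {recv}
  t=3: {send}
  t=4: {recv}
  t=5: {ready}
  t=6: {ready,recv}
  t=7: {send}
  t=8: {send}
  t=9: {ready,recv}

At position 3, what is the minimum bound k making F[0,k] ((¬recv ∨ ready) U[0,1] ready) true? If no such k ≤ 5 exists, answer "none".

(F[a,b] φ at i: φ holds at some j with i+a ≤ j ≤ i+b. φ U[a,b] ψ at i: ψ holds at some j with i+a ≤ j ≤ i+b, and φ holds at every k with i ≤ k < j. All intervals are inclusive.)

Scan j = 3,4,… for ((¬recv ∨ ready) U[0,1] ready):
  j=3: fails
  j=4: fails
  j=5: holds
First hit at j=5, so smallest k = 5-3 = 2.

2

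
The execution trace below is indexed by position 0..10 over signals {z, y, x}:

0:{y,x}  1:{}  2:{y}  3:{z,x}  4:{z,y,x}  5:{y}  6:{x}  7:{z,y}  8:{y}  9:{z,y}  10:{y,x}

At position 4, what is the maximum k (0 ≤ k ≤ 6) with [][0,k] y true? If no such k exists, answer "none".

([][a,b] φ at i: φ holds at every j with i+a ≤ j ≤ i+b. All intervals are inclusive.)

1

y must hold from j=4 onward; find where it first fails.
  j=4: holds
  j=5: holds
  j=6: fails
Holds on [4,5], so largest k = 1.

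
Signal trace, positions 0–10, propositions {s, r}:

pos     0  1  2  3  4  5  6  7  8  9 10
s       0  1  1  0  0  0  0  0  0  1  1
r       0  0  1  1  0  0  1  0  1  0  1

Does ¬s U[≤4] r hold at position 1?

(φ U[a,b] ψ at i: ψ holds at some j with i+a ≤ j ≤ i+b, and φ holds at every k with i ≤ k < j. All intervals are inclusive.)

No

Need some j in [1,5] with r, and ¬s at every k in [1,j-1].
  j=1: r false.
  j=2: r holds, but ¬s fails at k=1 → not this j.
  j=3: r holds, but ¬s fails at k=1 → not this j.
  j=4: r false.
  j=5: r false.
No j in the window works → until fails.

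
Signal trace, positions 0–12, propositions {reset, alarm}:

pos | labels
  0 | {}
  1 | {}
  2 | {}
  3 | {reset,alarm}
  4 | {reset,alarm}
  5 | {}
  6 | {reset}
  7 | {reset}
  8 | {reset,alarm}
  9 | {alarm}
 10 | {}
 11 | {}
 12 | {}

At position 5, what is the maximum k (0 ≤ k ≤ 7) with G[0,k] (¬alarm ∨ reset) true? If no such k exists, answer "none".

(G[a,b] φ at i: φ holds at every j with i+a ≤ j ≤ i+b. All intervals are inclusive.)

(¬alarm ∨ reset) must hold from j=5 onward; find where it first fails.
  j=5: holds
  j=6: holds
  j=7: holds
  j=8: holds
  j=9: fails
Holds on [5,8], so largest k = 3.

3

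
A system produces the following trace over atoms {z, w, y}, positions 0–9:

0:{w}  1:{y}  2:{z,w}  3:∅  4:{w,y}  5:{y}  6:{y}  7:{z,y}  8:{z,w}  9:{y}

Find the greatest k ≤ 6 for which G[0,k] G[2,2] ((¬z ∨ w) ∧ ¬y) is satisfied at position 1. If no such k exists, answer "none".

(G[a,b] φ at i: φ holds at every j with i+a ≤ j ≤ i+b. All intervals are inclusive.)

G[2,2] ((¬z ∨ w) ∧ ¬y) must hold from j=1 onward; find where it first fails.
  j=1: holds
  j=2: fails
Holds on [1,1], so largest k = 0.

0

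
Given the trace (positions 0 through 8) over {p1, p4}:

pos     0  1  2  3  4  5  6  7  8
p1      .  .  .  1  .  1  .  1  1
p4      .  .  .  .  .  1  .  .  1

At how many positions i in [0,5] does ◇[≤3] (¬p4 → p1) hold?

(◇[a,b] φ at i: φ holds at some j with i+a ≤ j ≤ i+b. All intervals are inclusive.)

6

Evaluate at each i in [0,5]:
  i=0: ✓ (witness j=3)
  i=1: ✓ (witness j=3)
  i=2: ✓ (witness j=3)
  i=3: ✓ (witness j=3)
  i=4: ✓ (witness j=5)
  i=5: ✓ (witness j=5)
Positions where it holds: {0, 1, 2, 3, 4, 5} → 6.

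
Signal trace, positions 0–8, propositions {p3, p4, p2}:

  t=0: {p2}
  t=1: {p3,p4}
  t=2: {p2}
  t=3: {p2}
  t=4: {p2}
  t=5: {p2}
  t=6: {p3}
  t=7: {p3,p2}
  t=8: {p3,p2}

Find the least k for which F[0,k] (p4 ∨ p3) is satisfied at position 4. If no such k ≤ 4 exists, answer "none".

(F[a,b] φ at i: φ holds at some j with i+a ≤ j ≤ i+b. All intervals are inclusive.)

2

Scan j = 4,5,… for (p4 ∨ p3):
  j=4: fails
  j=5: fails
  j=6: holds
First hit at j=6, so smallest k = 6-4 = 2.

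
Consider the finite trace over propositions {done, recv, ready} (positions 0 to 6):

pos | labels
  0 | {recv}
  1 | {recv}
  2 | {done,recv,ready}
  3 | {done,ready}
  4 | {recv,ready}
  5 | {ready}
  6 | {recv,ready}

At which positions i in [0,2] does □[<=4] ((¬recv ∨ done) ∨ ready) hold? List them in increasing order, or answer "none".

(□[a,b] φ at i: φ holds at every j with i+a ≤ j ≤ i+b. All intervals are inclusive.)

2

Evaluate at each i in [0,2]:
  i=0: ✗ (fails at j=0)
  i=1: ✗ (fails at j=1)
  i=2: ✓ (all of [2,6])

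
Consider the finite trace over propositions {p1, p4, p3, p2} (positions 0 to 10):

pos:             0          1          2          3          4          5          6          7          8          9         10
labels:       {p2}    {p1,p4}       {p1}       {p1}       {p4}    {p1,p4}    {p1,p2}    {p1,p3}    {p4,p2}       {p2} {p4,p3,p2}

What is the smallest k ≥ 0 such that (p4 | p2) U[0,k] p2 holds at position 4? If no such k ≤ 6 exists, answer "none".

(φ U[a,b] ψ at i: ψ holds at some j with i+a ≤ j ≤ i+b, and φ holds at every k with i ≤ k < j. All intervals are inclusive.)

Need earliest j ≥ 4 with p2, and (p4 | p2) at every k in [4,j-1].
  j=4: rhs fails.
  j=5: rhs fails.
  j=6: rhs holds; lhs holds on [4,5]. k = 2.

2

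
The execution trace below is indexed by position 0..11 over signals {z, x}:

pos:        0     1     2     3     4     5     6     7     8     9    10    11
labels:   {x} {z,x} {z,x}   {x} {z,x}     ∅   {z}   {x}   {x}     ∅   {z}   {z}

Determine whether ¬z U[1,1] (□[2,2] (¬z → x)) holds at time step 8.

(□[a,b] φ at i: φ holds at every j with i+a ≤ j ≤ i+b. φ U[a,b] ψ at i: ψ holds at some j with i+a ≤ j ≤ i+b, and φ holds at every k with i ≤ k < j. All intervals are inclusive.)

Need some j in [9,9] with □[2,2] (¬z → x), and ¬z at every k in [8,j-1].
  j=9: □[2,2] (¬z → x) holds; ¬z holds at every k in [8,8] → satisfied.

Yes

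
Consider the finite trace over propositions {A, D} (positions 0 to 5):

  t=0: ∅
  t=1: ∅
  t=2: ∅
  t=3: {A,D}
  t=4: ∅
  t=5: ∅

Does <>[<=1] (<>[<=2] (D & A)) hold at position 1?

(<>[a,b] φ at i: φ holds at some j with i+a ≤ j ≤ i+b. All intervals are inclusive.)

Check <>[<=2] (D & A) at each j in [1,2]:
  j=1: holds (witness at 3)
  j=2: holds (witness at 3)
Found at j=1 → formula holds.

Holds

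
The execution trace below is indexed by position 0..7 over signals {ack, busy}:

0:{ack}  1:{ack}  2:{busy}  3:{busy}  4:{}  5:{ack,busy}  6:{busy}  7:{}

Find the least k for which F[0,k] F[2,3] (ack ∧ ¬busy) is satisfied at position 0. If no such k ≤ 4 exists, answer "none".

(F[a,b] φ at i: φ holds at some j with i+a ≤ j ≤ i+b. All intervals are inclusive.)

Scan j = 0,1,… for F[2,3] (ack ∧ ¬busy):
  j=0: fails
  j=1: fails
  j=2: fails
  j=3: fails
  j=4: fails
No j in [0,4] satisfies it → none.

none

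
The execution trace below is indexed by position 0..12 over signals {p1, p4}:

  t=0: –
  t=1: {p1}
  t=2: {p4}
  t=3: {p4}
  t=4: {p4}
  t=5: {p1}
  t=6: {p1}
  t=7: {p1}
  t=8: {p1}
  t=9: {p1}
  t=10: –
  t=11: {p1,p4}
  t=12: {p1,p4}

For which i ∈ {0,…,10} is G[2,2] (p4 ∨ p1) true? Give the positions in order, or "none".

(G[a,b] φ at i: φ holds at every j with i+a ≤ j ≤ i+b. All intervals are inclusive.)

0, 1, 2, 3, 4, 5, 6, 7, 9, 10

Evaluate at each i in [0,10]:
  i=0: ✓ (all of [2,2])
  i=1: ✓ (all of [3,3])
  i=2: ✓ (all of [4,4])
  i=3: ✓ (all of [5,5])
  i=4: ✓ (all of [6,6])
  i=5: ✓ (all of [7,7])
  i=6: ✓ (all of [8,8])
  i=7: ✓ (all of [9,9])
  i=8: ✗ (fails at j=10)
  i=9: ✓ (all of [11,11])
  i=10: ✓ (all of [12,12])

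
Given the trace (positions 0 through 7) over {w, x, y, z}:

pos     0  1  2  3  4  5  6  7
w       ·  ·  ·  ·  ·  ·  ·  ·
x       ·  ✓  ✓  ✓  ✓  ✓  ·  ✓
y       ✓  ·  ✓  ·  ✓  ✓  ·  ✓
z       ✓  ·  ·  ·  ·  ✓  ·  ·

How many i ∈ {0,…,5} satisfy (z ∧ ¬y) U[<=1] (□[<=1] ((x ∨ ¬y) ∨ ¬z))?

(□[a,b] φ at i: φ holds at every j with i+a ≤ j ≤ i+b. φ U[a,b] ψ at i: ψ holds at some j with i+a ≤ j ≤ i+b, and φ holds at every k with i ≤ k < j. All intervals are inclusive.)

Evaluate at each i in [0,5]:
  i=0: ✗ (lhs fails at k=0 before rhs at j=1)
  i=1: ✓ (rhs at j=1)
  i=2: ✓ (rhs at j=2)
  i=3: ✓ (rhs at j=3)
  i=4: ✓ (rhs at j=4)
  i=5: ✓ (rhs at j=5)
Positions where it holds: {1, 2, 3, 4, 5} → 5.

5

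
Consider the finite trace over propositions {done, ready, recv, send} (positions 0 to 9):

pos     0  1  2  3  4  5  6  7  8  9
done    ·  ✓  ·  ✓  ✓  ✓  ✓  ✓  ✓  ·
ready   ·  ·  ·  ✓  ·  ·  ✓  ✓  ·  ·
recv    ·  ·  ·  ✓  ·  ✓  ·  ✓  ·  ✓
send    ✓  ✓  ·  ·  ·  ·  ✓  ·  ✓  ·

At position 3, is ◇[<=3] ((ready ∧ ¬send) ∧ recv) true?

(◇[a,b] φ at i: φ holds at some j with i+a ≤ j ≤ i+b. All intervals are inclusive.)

Check ((ready ∧ ¬send) ∧ recv) at each j in [3,6]:
  j=3: true
  j=4: false
  j=5: false
  j=6: false
Found at j=3 → formula holds.

Yes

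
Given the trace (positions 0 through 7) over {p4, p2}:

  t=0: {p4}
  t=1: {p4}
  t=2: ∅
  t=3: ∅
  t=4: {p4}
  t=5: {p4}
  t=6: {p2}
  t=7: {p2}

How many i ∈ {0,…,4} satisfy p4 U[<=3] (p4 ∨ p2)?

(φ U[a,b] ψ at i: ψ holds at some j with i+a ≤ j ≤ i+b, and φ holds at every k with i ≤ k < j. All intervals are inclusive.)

3

Evaluate at each i in [0,4]:
  i=0: ✓ (rhs at j=0)
  i=1: ✓ (rhs at j=1)
  i=2: ✗ (lhs fails at k=2 before rhs at j=4)
  i=3: ✗ (lhs fails at k=3 before rhs at j=4)
  i=4: ✓ (rhs at j=4)
Positions where it holds: {0, 1, 4} → 3.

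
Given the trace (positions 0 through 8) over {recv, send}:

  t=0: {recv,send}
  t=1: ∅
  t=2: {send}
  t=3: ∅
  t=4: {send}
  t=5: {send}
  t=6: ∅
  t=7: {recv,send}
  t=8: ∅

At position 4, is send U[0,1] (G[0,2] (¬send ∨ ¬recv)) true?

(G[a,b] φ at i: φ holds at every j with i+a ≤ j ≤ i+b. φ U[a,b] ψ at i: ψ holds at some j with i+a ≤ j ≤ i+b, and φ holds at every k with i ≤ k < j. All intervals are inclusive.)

Holds

Need some j in [4,5] with G[0,2] (¬send ∨ ¬recv), and send at every k in [4,j-1].
  j=4: G[0,2] (¬send ∨ ¬recv) holds; no prefix to check → satisfied.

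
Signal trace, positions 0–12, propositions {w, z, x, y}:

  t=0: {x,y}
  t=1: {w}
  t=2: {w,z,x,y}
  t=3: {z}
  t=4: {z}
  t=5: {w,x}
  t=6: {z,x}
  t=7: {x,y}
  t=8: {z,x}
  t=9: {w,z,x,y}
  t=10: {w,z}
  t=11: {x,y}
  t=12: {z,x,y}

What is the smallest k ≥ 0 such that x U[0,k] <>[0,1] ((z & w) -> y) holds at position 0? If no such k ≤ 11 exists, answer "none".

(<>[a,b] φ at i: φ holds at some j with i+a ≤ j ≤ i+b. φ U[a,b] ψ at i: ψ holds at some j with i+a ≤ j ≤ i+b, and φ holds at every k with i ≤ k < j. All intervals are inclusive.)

Need earliest j ≥ 0 with <>[0,1] ((z & w) -> y), and x at every k in [0,j-1].
  j=0: rhs holds (empty prefix). k = 0.

0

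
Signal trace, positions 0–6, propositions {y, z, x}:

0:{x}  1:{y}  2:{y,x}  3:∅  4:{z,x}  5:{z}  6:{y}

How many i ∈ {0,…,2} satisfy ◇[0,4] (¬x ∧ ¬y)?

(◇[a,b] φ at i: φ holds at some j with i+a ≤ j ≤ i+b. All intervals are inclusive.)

3

Evaluate at each i in [0,2]:
  i=0: ✓ (witness j=3)
  i=1: ✓ (witness j=3)
  i=2: ✓ (witness j=3)
Positions where it holds: {0, 1, 2} → 3.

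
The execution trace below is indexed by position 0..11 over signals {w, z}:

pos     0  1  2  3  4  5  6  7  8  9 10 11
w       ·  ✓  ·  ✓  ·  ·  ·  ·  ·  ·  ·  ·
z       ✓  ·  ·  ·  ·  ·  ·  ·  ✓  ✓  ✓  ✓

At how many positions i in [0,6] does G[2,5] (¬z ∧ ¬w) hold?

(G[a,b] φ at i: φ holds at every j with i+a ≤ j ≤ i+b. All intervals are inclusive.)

Evaluate at each i in [0,6]:
  i=0: ✗ (fails at j=3)
  i=1: ✗ (fails at j=3)
  i=2: ✓ (all of [4,7])
  i=3: ✗ (fails at j=8)
  i=4: ✗ (fails at j=8)
  i=5: ✗ (fails at j=8)
  i=6: ✗ (fails at j=8)
Positions where it holds: {2} → 1.

1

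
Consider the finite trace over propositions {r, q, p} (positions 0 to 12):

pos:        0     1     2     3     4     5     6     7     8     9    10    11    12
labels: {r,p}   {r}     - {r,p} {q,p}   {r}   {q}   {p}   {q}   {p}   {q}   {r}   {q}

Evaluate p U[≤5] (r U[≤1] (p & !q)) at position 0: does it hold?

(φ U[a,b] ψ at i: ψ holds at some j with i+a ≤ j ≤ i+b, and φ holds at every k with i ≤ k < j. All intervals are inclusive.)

True

Need some j in [0,5] with (r U[≤1] (p & !q)), and p at every k in [0,j-1].
  j=0: (r U[≤1] (p & !q)) holds; no prefix to check → satisfied.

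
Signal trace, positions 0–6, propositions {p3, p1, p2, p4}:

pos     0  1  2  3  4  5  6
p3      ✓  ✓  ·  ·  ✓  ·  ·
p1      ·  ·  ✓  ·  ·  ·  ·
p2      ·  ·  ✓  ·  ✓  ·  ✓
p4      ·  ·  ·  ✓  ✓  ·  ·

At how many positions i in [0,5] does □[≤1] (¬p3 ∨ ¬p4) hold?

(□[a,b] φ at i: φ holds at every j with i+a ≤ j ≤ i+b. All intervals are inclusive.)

4

Evaluate at each i in [0,5]:
  i=0: ✓ (all of [0,1])
  i=1: ✓ (all of [1,2])
  i=2: ✓ (all of [2,3])
  i=3: ✗ (fails at j=4)
  i=4: ✗ (fails at j=4)
  i=5: ✓ (all of [5,6])
Positions where it holds: {0, 1, 2, 5} → 4.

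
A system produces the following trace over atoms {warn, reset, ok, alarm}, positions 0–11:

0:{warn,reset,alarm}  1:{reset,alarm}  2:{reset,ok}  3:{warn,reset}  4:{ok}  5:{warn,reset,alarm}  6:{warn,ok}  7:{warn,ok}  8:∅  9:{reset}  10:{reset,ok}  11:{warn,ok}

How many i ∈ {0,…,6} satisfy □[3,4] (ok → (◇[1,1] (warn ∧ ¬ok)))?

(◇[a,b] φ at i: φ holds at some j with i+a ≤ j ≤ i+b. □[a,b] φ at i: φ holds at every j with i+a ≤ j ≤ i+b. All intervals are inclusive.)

Evaluate at each i in [0,6]:
  i=0: ✓ (all of [3,4])
  i=1: ✓ (all of [4,5])
  i=2: ✗ (fails at j=6)
  i=3: ✗ (fails at j=6)
  i=4: ✗ (fails at j=7)
  i=5: ✓ (all of [8,9])
  i=6: ✗ (fails at j=10)
Positions where it holds: {0, 1, 5} → 3.

3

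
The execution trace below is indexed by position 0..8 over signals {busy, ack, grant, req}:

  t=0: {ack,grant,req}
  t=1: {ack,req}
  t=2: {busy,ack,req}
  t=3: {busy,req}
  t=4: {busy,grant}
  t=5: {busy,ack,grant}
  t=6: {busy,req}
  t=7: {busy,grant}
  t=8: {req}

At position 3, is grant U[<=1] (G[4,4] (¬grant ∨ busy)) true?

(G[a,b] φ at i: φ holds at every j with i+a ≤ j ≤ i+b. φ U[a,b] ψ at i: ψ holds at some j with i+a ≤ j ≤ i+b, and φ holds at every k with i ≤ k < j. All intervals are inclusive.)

Need some j in [3,4] with G[4,4] (¬grant ∨ busy), and grant at every k in [3,j-1].
  j=3: G[4,4] (¬grant ∨ busy) holds; no prefix to check → satisfied.

Holds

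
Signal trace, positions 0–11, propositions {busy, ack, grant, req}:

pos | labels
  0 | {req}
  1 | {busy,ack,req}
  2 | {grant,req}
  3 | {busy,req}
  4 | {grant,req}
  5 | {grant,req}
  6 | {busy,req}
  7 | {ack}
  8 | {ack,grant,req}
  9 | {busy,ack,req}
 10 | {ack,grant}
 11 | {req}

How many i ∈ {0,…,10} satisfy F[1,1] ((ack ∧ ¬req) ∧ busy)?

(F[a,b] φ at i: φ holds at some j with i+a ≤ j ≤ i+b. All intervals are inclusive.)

0

Evaluate at each i in [0,10]:
  i=0: ✗ (none in [1,1])
  i=1: ✗ (none in [2,2])
  i=2: ✗ (none in [3,3])
  i=3: ✗ (none in [4,4])
  i=4: ✗ (none in [5,5])
  i=5: ✗ (none in [6,6])
  i=6: ✗ (none in [7,7])
  i=7: ✗ (none in [8,8])
  i=8: ✗ (none in [9,9])
  i=9: ✗ (none in [10,10])
  i=10: ✗ (none in [11,11])
Positions where it holds: {} → 0.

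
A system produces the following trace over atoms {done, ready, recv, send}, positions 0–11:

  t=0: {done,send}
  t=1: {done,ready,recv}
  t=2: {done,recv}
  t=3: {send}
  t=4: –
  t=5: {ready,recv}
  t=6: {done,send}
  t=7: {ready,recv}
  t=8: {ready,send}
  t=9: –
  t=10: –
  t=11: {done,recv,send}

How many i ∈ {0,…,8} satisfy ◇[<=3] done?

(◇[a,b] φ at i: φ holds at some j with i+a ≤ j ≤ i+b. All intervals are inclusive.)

Evaluate at each i in [0,8]:
  i=0: ✓ (witness j=0)
  i=1: ✓ (witness j=1)
  i=2: ✓ (witness j=2)
  i=3: ✓ (witness j=6)
  i=4: ✓ (witness j=6)
  i=5: ✓ (witness j=6)
  i=6: ✓ (witness j=6)
  i=7: ✗ (none in [7,10])
  i=8: ✓ (witness j=11)
Positions where it holds: {0, 1, 2, 3, 4, 5, 6, 8} → 8.

8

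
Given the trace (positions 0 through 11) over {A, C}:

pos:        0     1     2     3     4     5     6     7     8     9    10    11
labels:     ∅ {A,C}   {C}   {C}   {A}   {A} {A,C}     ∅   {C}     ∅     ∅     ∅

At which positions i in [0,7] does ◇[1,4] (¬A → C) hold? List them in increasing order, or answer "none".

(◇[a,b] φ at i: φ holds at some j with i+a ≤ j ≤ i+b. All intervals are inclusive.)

0, 1, 2, 3, 4, 5, 6, 7

Evaluate at each i in [0,7]:
  i=0: ✓ (witness j=1)
  i=1: ✓ (witness j=2)
  i=2: ✓ (witness j=3)
  i=3: ✓ (witness j=4)
  i=4: ✓ (witness j=5)
  i=5: ✓ (witness j=6)
  i=6: ✓ (witness j=8)
  i=7: ✓ (witness j=8)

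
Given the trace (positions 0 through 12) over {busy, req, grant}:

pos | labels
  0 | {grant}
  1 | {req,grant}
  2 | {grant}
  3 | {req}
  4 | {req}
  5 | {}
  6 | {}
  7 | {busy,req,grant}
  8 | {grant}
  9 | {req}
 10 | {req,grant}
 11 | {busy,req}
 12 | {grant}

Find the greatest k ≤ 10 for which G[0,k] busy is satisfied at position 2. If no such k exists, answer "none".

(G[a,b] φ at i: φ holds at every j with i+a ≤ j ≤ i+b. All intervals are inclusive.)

none

busy must hold from j=2 onward; find where it first fails.
  j=2: fails → no k works.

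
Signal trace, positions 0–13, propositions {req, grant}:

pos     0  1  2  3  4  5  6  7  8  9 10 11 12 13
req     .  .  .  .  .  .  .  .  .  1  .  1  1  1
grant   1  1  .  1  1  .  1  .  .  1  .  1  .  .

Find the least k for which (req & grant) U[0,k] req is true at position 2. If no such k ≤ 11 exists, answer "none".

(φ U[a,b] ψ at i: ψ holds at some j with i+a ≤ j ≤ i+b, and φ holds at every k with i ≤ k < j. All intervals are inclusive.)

none

Need earliest j ≥ 2 with req, and (req & grant) at every k in [2,j-1].
  j=2: rhs fails.
  j=3: rhs fails.
  j=4: rhs fails.
  j=5: rhs fails.
  j=6: rhs fails.
  j=7: rhs fails.
  j=8: rhs fails.
  j=9: rhs holds but lhs fails at k=2.
  j=10: rhs fails.
  j=11: rhs holds but lhs fails at k=2.
  j=12: rhs holds but lhs fails at k=2.
  j=13: rhs holds but lhs fails at k=2.
No witness within the range → none.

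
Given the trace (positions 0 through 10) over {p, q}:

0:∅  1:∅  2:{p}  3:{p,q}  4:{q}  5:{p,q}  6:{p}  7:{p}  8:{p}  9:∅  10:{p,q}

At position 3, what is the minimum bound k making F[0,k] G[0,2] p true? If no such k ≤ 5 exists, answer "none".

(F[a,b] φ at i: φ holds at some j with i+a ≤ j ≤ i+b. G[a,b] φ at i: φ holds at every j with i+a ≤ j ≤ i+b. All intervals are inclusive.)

Scan j = 3,4,… for G[0,2] p:
  j=3: fails
  j=4: fails
  j=5: holds
First hit at j=5, so smallest k = 5-3 = 2.

2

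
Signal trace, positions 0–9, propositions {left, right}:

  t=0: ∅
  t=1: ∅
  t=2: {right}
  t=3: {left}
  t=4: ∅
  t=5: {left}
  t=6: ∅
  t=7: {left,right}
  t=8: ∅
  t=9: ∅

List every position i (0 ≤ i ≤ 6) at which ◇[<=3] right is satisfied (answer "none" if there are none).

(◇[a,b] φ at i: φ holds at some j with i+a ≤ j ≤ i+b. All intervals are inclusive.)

0, 1, 2, 4, 5, 6

Evaluate at each i in [0,6]:
  i=0: ✓ (witness j=2)
  i=1: ✓ (witness j=2)
  i=2: ✓ (witness j=2)
  i=3: ✗ (none in [3,6])
  i=4: ✓ (witness j=7)
  i=5: ✓ (witness j=7)
  i=6: ✓ (witness j=7)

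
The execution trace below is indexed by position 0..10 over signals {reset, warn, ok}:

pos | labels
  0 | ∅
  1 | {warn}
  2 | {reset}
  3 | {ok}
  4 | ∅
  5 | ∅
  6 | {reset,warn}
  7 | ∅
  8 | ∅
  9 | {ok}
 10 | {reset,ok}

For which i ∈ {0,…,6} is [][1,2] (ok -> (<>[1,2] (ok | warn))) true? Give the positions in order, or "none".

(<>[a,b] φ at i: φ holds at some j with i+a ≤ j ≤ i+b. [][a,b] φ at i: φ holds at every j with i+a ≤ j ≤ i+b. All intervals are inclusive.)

0, 3, 4, 5, 6

Evaluate at each i in [0,6]:
  i=0: ✓ (all of [1,2])
  i=1: ✗ (fails at j=3)
  i=2: ✗ (fails at j=3)
  i=3: ✓ (all of [4,5])
  i=4: ✓ (all of [5,6])
  i=5: ✓ (all of [6,7])
  i=6: ✓ (all of [7,8])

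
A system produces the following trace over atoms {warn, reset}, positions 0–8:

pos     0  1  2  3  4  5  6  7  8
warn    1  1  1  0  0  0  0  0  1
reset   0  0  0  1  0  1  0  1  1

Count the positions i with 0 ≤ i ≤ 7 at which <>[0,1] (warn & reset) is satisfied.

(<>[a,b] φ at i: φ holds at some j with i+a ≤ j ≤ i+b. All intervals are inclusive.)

1

Evaluate at each i in [0,7]:
  i=0: ✗ (none in [0,1])
  i=1: ✗ (none in [1,2])
  i=2: ✗ (none in [2,3])
  i=3: ✗ (none in [3,4])
  i=4: ✗ (none in [4,5])
  i=5: ✗ (none in [5,6])
  i=6: ✗ (none in [6,7])
  i=7: ✓ (witness j=8)
Positions where it holds: {7} → 1.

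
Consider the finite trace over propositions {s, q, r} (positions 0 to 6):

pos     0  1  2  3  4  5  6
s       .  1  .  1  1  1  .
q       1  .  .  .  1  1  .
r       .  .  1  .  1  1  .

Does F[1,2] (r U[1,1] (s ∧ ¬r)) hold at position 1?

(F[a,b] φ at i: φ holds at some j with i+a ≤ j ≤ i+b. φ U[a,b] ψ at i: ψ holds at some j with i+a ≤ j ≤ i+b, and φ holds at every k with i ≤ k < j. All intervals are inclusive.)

True

Check (r U[1,1] (s ∧ ¬r)) at each j in [2,3]:
  j=2: holds
  j=3: fails
Found at j=2 → formula holds.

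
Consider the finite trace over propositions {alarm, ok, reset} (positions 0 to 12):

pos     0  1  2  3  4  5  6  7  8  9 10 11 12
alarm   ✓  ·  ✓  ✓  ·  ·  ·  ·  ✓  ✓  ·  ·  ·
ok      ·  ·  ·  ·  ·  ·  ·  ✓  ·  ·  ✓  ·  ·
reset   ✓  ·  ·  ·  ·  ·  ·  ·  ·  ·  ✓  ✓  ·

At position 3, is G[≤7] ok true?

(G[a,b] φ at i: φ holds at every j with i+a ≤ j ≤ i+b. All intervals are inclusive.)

False

Check ok at every j in [3,10]:
  j=3: false
  j=4: false
  j=5: false
  j=6: false
  j=7: true
  j=8: false
  j=9: false
  j=10: true
Fails at j=3 → formula fails.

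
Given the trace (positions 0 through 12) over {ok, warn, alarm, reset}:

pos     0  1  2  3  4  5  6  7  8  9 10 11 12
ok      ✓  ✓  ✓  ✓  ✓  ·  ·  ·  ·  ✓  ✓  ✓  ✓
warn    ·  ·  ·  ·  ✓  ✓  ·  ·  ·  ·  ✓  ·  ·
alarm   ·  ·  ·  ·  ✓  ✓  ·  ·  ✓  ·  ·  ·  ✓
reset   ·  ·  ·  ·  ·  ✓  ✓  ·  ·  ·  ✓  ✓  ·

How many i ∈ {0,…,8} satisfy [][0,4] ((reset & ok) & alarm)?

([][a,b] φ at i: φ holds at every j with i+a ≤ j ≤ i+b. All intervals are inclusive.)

Evaluate at each i in [0,8]:
  i=0: ✗ (fails at j=0)
  i=1: ✗ (fails at j=1)
  i=2: ✗ (fails at j=2)
  i=3: ✗ (fails at j=3)
  i=4: ✗ (fails at j=4)
  i=5: ✗ (fails at j=5)
  i=6: ✗ (fails at j=6)
  i=7: ✗ (fails at j=7)
  i=8: ✗ (fails at j=8)
Positions where it holds: {} → 0.

0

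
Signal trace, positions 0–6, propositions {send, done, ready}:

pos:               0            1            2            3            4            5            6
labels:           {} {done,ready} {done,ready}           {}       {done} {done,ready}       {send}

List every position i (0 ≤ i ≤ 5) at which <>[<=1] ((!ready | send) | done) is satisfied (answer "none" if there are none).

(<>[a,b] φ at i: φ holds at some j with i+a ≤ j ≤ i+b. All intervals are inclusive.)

Evaluate at each i in [0,5]:
  i=0: ✓ (witness j=0)
  i=1: ✓ (witness j=1)
  i=2: ✓ (witness j=2)
  i=3: ✓ (witness j=3)
  i=4: ✓ (witness j=4)
  i=5: ✓ (witness j=5)

0, 1, 2, 3, 4, 5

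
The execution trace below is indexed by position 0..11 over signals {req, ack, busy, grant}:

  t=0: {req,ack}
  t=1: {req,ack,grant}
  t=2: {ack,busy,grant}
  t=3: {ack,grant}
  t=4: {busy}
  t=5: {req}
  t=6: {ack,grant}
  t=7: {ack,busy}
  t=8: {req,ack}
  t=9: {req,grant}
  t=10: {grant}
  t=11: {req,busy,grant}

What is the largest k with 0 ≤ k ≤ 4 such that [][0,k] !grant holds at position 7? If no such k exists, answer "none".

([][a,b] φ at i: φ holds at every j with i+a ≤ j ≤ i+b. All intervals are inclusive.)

1

!grant must hold from j=7 onward; find where it first fails.
  j=7: holds
  j=8: holds
  j=9: fails
Holds on [7,8], so largest k = 1.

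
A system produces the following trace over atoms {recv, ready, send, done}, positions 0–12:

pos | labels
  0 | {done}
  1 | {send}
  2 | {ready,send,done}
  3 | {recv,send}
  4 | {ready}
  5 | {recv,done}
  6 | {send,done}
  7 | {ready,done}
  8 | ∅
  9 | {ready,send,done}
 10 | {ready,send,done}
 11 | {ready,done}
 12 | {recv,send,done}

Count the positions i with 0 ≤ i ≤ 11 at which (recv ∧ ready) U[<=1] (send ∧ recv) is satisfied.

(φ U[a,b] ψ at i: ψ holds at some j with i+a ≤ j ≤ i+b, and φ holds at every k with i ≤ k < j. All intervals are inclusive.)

1

Evaluate at each i in [0,11]:
  i=0: ✗ (no rhs in [0,1])
  i=1: ✗ (no rhs in [1,2])
  i=2: ✗ (lhs fails at k=2 before rhs at j=3)
  i=3: ✓ (rhs at j=3)
  i=4: ✗ (no rhs in [4,5])
  i=5: ✗ (no rhs in [5,6])
  i=6: ✗ (no rhs in [6,7])
  i=7: ✗ (no rhs in [7,8])
  i=8: ✗ (no rhs in [8,9])
  i=9: ✗ (no rhs in [9,10])
  i=10: ✗ (no rhs in [10,11])
  i=11: ✗ (lhs fails at k=11 before rhs at j=12)
Positions where it holds: {3} → 1.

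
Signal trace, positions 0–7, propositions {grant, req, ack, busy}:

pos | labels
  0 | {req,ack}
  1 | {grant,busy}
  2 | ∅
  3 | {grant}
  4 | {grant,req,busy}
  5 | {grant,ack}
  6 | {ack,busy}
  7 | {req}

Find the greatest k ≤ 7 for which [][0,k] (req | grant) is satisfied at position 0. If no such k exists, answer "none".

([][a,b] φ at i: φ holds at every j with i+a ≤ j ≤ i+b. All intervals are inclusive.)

(req | grant) must hold from j=0 onward; find where it first fails.
  j=0: holds
  j=1: holds
  j=2: fails
Holds on [0,1], so largest k = 1.

1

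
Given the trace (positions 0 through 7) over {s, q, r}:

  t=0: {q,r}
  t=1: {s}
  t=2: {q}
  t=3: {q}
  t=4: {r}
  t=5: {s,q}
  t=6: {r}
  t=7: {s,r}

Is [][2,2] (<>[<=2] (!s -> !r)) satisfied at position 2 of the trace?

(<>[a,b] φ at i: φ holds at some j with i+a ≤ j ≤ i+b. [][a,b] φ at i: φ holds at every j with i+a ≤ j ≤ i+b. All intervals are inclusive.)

True

Check <>[<=2] (!s -> !r) at every j in [4,4]:
  j=4: holds (witness at 5)
All positions satisfy it → formula holds.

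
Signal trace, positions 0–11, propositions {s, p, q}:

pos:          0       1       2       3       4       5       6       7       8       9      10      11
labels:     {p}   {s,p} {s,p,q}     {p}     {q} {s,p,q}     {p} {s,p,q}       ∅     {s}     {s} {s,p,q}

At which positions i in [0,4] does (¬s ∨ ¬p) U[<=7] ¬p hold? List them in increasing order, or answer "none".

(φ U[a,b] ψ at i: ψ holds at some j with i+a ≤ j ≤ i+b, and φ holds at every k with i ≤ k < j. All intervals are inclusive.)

3, 4

Evaluate at each i in [0,4]:
  i=0: ✗ (lhs fails at k=1 before rhs at j=4)
  i=1: ✗ (lhs fails at k=1 before rhs at j=4)
  i=2: ✗ (lhs fails at k=2 before rhs at j=4)
  i=3: ✓ (rhs at j=4; lhs holds on [3,3])
  i=4: ✓ (rhs at j=4)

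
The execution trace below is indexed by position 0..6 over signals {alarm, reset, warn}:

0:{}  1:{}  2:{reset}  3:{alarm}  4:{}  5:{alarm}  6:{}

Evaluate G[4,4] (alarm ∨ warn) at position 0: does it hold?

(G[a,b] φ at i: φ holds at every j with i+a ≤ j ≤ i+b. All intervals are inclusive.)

Check (alarm ∨ warn) at every j in [4,4]:
  j=4: false
Fails at j=4 → formula fails.

False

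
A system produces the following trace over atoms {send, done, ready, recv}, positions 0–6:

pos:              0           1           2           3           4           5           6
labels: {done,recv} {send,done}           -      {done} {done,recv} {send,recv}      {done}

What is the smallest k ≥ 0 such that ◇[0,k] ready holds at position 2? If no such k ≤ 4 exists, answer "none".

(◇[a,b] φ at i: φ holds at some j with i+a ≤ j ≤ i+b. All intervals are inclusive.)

Scan j = 2,3,… for ready:
  j=2: fails
  j=3: fails
  j=4: fails
  j=5: fails
  j=6: fails
No j in [2,6] satisfies it → none.

none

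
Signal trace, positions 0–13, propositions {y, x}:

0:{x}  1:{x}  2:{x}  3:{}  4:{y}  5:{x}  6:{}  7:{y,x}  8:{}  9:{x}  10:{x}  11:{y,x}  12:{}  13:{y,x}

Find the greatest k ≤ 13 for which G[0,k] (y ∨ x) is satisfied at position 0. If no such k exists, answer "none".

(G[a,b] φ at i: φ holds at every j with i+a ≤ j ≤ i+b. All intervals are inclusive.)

(y ∨ x) must hold from j=0 onward; find where it first fails.
  j=0: holds
  j=1: holds
  j=2: holds
  j=3: fails
Holds on [0,2], so largest k = 2.

2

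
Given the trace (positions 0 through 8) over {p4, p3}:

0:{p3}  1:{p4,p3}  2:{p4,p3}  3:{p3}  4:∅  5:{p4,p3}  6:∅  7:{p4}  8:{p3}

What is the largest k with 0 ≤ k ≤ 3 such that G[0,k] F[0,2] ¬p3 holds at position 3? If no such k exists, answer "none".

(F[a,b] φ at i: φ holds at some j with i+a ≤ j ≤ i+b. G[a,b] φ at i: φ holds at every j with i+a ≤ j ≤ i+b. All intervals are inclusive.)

3

F[0,2] ¬p3 must hold from j=3 onward; find where it first fails.
  j=3: holds
  j=4: holds
  j=5: holds
  j=6: holds
Holds through j=6; largest k = 3.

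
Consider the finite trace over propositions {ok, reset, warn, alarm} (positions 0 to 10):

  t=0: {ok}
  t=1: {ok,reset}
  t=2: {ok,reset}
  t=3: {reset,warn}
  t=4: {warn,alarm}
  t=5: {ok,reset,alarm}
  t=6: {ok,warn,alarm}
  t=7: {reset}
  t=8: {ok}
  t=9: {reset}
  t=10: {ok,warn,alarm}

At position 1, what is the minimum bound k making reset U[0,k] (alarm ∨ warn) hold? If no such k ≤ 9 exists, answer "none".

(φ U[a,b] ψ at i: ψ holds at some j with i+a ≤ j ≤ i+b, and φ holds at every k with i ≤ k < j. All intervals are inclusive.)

Need earliest j ≥ 1 with (alarm ∨ warn), and reset at every k in [1,j-1].
  j=1: rhs fails.
  j=2: rhs fails.
  j=3: rhs holds; lhs holds on [1,2]. k = 2.

2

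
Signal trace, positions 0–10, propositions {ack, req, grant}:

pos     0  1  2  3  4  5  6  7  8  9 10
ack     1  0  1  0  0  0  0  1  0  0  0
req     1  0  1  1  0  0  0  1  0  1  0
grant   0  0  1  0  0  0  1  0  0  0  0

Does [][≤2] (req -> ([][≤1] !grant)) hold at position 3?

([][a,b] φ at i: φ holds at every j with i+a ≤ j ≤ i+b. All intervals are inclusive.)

Check (req -> ([][≤1] !grant)) at every j in [3,5]:
  j=3: antecedent true; consequent holds on [3,4] → ✓
  j=4: antecedent false → ✓
  j=5: antecedent false → ✓
All positions satisfy it → formula holds.

True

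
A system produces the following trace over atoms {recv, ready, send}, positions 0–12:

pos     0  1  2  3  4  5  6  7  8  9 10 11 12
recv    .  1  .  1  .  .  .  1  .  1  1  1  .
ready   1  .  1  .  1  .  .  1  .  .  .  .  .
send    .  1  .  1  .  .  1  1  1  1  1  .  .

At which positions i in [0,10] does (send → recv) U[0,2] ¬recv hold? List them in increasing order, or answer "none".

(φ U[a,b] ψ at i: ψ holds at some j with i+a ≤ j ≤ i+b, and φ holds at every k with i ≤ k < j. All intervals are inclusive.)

0, 1, 2, 3, 4, 5, 6, 7, 8, 10

Evaluate at each i in [0,10]:
  i=0: ✓ (rhs at j=0)
  i=1: ✓ (rhs at j=2; lhs holds on [1,1])
  i=2: ✓ (rhs at j=2)
  i=3: ✓ (rhs at j=4; lhs holds on [3,3])
  i=4: ✓ (rhs at j=4)
  i=5: ✓ (rhs at j=5)
  i=6: ✓ (rhs at j=6)
  i=7: ✓ (rhs at j=8; lhs holds on [7,7])
  i=8: ✓ (rhs at j=8)
  i=9: ✗ (no rhs in [9,11])
  i=10: ✓ (rhs at j=12; lhs holds on [10,11])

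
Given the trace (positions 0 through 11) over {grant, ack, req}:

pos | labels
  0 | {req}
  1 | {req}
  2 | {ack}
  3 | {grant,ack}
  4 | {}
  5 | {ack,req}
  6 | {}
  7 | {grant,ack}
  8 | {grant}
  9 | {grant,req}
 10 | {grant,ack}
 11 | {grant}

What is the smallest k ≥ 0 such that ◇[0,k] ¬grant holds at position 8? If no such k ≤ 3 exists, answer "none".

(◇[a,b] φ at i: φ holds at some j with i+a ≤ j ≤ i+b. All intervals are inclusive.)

none

Scan j = 8,9,… for ¬grant:
  j=8: fails
  j=9: fails
  j=10: fails
  j=11: fails
No j in [8,11] satisfies it → none.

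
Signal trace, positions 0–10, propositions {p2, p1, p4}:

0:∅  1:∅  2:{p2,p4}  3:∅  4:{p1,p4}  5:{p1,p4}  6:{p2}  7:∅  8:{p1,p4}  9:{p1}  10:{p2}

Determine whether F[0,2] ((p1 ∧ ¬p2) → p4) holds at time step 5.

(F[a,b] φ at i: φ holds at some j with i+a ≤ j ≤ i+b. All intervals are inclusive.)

Yes

Check ((p1 ∧ ¬p2) → p4) at each j in [5,7]:
  j=5: true
  j=6: true
  j=7: true
Found at j=5 → formula holds.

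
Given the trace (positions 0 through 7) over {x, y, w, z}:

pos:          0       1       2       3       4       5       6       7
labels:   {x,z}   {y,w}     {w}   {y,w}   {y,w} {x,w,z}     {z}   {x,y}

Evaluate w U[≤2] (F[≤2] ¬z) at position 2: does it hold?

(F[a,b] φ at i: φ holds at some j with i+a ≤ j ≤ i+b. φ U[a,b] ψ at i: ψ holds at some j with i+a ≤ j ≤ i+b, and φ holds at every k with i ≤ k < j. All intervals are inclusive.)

Need some j in [2,4] with F[≤2] ¬z, and w at every k in [2,j-1].
  j=2: F[≤2] ¬z holds; no prefix to check → satisfied.

Holds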